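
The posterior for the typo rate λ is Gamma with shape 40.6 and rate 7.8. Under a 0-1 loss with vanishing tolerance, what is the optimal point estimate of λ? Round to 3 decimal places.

5.077

Mode = (α−1)/β = 39.6/7.8 = 5.077.
Mean = α/β = 40.6/7.8 = 5.205.
This is the posterior mode — the MAP estimate.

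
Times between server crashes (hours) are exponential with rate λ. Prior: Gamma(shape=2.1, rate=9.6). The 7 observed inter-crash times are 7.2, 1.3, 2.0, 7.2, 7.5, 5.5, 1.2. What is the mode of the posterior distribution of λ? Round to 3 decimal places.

Σ times = 31.9. Posterior: Gamma(shape = 2.1+7 = 9.1, rate = 9.6+31.9 = 41.5).
Mode = (α−1)/β = 8.1/41.5 = 0.195.
Mean = α/β = 9.1/41.5 = 0.219.
This is the posterior mode — the MAP estimate.

0.195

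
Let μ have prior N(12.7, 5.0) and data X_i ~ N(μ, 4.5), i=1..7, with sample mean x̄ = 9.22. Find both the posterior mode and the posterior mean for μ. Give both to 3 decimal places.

MAP = 9.616, posterior mean = 9.616

Posterior for μ is Normal. Precision-weighted mean: (1/5.0·12.7 + 7/4.5·9.22) / (1/5.0 + 7/4.5) = 9.616.
A Normal posterior is symmetric, so mode = mean.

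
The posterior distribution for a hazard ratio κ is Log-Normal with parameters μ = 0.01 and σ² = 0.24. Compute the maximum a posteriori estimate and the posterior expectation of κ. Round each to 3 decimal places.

Mode = exp(μ − σ²) = exp(-0.23) = 0.795.
Mean = exp(μ + σ²/2) = exp(0.130) = 1.139.

MAP = 0.795, posterior mean = 1.139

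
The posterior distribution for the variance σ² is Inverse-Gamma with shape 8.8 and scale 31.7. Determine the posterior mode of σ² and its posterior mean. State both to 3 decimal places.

MAP: 3.235. Posterior mean: 4.064.

Mode = β/(α+1) = 31.7/9.8 = 3.235.
Mean = β/(α−1) = 31.7/7.8 = 4.064.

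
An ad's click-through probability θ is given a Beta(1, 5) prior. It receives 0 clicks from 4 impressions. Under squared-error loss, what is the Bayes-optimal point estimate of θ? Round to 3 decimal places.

0.100

Posterior: Beta(1+0, 5+4) = Beta(1, 9).
Since α = 1 ≤ 1 and β > 1, the Beta density is monotone decreasing on [0,1]; the mode is at 0.
Mean = 1/(1+9) = 0.100.
Squared-error loss ⇒ the optimal estimator is the posterior mean.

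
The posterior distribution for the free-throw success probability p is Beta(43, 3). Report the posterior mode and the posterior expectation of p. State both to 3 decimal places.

Mode = (43−1)/(43+3−2) = 42/44 = 0.955.
Mean = 43/(43+3) = 43/46 = 0.935.
Mode > mean: the posterior has a left tail.

MAP: 0.955. Posterior mean: 0.935.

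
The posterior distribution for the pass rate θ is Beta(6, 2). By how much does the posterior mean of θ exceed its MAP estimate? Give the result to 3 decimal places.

-0.083

Mode = (6−1)/(6+2−2) = 5/6 = 0.833.
Mean = 6/(6+2) = 6/8 = 0.750.
Difference = 0.750 − 0.833 = -0.083.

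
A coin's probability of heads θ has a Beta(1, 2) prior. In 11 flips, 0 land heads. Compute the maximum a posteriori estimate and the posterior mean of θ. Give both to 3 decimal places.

θ_MAP = 0.000, E[θ|data] = 0.071

Posterior: Beta(1+0, 2+11) = Beta(1, 13).
Since α = 1 ≤ 1 and β > 1, the Beta density is monotone decreasing on [0,1]; the mode is at 0.
Mean = 1/(1+13) = 0.071.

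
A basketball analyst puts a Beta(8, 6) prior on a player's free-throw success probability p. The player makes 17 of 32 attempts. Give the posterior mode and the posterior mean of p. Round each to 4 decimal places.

Posterior: Beta(8+17, 6+15) = Beta(25, 21).
Mode = (25−1)/(25+21−2) = 24/44 = 0.5455.
Mean = 25/(25+21) = 25/46 = 0.5435.
The posterior is left-skewed, so the mode exceeds the mean.

MAP = 0.5455; posterior mean = 0.5435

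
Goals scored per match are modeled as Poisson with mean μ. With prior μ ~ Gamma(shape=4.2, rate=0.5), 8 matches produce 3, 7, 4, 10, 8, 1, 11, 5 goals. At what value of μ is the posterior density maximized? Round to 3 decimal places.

6.141

Σ counts = 49. Posterior: Gamma(shape = 4.2+49 = 53.2, rate = 0.5+8 = 8.5).
Mode = (α−1)/β = 52.2/8.5 = 6.141.
Mean = α/β = 53.2/8.5 = 6.259.
This is the posterior mode — the MAP estimate.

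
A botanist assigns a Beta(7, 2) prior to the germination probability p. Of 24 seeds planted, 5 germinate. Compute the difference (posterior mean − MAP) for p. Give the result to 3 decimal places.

0.009

Posterior: Beta(7+5, 2+19) = Beta(12, 21).
Mode = (12−1)/(12+21−2) = 11/31 = 0.355.
Mean = 12/(12+21) = 12/33 = 0.364.
Difference = 0.364 − 0.355 = 0.009.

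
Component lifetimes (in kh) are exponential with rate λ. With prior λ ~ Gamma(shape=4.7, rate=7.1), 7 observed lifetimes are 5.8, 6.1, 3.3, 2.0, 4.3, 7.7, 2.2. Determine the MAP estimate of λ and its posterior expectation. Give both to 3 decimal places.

Σ times = 31.4. Posterior: Gamma(shape = 4.7+7 = 11.7, rate = 7.1+31.4 = 38.5).
Mode = (α−1)/β = 10.7/38.5 = 0.278.
Mean = α/β = 11.7/38.5 = 0.304.

λ_MAP = 0.278, E[λ|data] = 0.304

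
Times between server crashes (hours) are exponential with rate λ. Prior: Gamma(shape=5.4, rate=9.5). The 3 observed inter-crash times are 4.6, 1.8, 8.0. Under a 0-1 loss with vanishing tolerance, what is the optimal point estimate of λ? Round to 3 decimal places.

0.310

Σ times = 14.4. Posterior: Gamma(shape = 5.4+3 = 8.4, rate = 9.5+14.4 = 23.9).
Mode = (α−1)/β = 7.4/23.9 = 0.310.
Mean = α/β = 8.4/23.9 = 0.351.
This is the posterior mode — the MAP estimate.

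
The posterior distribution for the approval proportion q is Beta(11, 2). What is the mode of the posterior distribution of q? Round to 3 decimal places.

0.909

Mode = (11−1)/(11+2−2) = 10/11 = 0.909.
Mean = 11/(11+2) = 11/13 = 0.846.
This is the posterior mode — the MAP estimate.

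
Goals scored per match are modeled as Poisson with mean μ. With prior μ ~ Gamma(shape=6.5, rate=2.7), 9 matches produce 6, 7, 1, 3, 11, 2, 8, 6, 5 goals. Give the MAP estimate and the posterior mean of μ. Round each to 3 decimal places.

Σ counts = 49. Posterior: Gamma(shape = 6.5+49 = 55.5, rate = 2.7+9 = 11.7).
Mode = (α−1)/β = 54.5/11.7 = 4.658.
Mean = α/β = 55.5/11.7 = 4.744.
Right-skewed posterior ⇒ mode < mean.

MAP: 4.658. Posterior mean: 4.744.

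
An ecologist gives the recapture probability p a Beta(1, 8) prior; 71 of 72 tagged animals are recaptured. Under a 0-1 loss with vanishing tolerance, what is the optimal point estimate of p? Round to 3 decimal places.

Posterior: Beta(1+71, 8+1) = Beta(72, 9).
Mode = (72−1)/(72+9−2) = 71/79 = 0.899.
Mean = 72/(72+9) = 72/81 = 0.889.
This is the posterior mode — the MAP estimate.

0.899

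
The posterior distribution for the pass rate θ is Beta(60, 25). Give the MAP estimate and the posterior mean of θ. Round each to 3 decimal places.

Mode = (60−1)/(60+25−2) = 59/83 = 0.711.
Mean = 60/(60+25) = 60/85 = 0.706.

MAP = 0.711; posterior mean = 0.706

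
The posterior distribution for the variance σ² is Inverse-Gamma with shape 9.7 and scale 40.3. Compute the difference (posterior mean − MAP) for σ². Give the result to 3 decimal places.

0.866

Mode = β/(α+1) = 40.3/10.7 = 3.766.
Mean = β/(α−1) = 40.3/8.7 = 4.632.
Difference = 4.632 − 3.766 = 0.866.
Mean > mode: the posterior has a right tail.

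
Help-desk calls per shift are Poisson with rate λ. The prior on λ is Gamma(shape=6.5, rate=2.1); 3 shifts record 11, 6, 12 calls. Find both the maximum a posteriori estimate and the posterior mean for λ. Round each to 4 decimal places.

MAP: 6.7647. Posterior mean: 6.9608.

Σ counts = 29. Posterior: Gamma(shape = 6.5+29 = 35.5, rate = 2.1+3 = 5.1).
Mode = (α−1)/β = 34.5/5.1 = 6.7647.
Mean = α/β = 35.5/5.1 = 6.9608.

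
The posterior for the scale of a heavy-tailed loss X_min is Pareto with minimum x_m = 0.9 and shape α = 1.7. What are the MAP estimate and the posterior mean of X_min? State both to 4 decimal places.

The Pareto density is strictly decreasing on [x_m, ∞), so the mode is x_m = 0.9000.
Mean = α·x_m/(α−1) = 1.7·0.9/0.7 = 2.1857.
The mean is pulled above the mode by the posterior's right skew.

X_min_MAP = 0.9000, E[X_min|data] = 2.1857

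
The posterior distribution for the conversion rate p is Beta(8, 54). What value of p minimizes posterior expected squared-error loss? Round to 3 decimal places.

Mode = (8−1)/(8+54−2) = 7/60 = 0.117.
Mean = 8/(8+54) = 8/62 = 0.129.
Squared-error loss ⇒ the optimal estimator is the posterior mean.

0.129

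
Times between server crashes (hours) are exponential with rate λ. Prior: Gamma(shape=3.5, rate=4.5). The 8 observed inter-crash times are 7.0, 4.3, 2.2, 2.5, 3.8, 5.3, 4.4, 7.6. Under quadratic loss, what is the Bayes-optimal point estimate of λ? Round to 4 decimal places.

0.2764

Σ times = 37.1. Posterior: Gamma(shape = 3.5+8 = 11.5, rate = 4.5+37.1 = 41.6).
Mode = (α−1)/β = 10.5/41.6 = 0.2524.
Mean = α/β = 11.5/41.6 = 0.2764.
Quadratic loss ⇒ the optimal estimator is the posterior mean.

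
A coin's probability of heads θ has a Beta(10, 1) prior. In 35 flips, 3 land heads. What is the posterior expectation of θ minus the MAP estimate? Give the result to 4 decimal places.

0.0099

Posterior: Beta(10+3, 1+32) = Beta(13, 33).
Mode = (13−1)/(13+33−2) = 12/44 = 0.2727.
Mean = 13/(13+33) = 13/46 = 0.2826.
Difference = 0.2826 − 0.2727 = 0.0099.
The mean is pulled above the mode by the posterior's right skew.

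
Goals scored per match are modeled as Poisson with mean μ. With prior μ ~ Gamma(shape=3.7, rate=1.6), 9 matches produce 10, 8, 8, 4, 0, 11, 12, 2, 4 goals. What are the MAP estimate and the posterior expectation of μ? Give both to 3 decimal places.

Σ counts = 59. Posterior: Gamma(shape = 3.7+59 = 62.7, rate = 1.6+9 = 10.6).
Mode = (α−1)/β = 61.7/10.6 = 5.821.
Mean = α/β = 62.7/10.6 = 5.915.

MAP: 5.821. Posterior mean: 5.915.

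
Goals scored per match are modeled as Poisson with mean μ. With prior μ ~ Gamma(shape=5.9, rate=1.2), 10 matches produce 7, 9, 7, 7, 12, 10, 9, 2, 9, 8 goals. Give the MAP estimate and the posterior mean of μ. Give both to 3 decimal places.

MAP = 7.580, posterior mean = 7.670

Σ counts = 80. Posterior: Gamma(shape = 5.9+80 = 85.9, rate = 1.2+10 = 11.2).
Mode = (α−1)/β = 84.9/11.2 = 7.580.
Mean = α/β = 85.9/11.2 = 7.670.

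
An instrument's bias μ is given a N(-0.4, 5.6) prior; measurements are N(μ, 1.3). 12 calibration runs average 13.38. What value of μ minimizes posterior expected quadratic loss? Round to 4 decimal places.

Posterior for μ is Normal. Precision-weighted mean: (1/5.6·-0.4 + 12/1.3·13.38) / (1/5.6 + 12/1.3) = 13.1185.
A Normal posterior is symmetric, so mode = mean.
Quadratic loss ⇒ the optimal estimator is the posterior mean.

13.1185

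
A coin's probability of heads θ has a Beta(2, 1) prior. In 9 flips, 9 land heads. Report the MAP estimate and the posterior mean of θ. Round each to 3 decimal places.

Posterior: Beta(2+9, 1+0) = Beta(11, 1).
Since β = 1 ≤ 1 and α > 1, the Beta density is monotone increasing on [0,1]; the mode is at 1.
Mean = 11/(11+1) = 0.917.

MAP estimate = 1.000, posterior mean = 0.917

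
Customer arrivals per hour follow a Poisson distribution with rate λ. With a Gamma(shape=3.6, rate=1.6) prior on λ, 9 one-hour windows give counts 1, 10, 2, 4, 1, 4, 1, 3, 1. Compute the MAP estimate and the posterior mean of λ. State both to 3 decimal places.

MAP: 2.792. Posterior mean: 2.887.

Σ counts = 27. Posterior: Gamma(shape = 3.6+27 = 30.6, rate = 1.6+9 = 10.6).
Mode = (α−1)/β = 29.6/10.6 = 2.792.
Mean = α/β = 30.6/10.6 = 2.887.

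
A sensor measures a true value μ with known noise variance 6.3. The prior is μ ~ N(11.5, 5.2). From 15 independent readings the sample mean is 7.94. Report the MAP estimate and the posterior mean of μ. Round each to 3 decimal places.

MAP = 8.206; posterior mean = 8.206

Posterior for μ is Normal. Precision-weighted mean: (1/5.2·11.5 + 15/6.3·7.94) / (1/5.2 + 15/6.3) = 8.206.
A Normal posterior is symmetric, so mode = mean.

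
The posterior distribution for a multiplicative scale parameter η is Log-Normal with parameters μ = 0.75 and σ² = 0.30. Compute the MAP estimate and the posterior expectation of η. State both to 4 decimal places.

η_MAP = 1.5683, E[η|data] = 2.4596

Mode = exp(μ − σ²) = exp(0.45) = 1.5683.
Mean = exp(μ + σ²/2) = exp(0.900) = 2.4596.
Right-skewed posterior ⇒ mode < mean.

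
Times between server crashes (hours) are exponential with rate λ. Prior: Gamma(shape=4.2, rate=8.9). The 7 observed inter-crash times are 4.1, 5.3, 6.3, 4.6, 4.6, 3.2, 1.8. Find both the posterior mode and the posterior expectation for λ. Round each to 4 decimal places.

Σ times = 29.9. Posterior: Gamma(shape = 4.2+7 = 11.2, rate = 8.9+29.9 = 38.8).
Mode = (α−1)/β = 10.2/38.8 = 0.2629.
Mean = α/β = 11.2/38.8 = 0.2887.

MAP: 0.2629. Posterior mean: 0.2887.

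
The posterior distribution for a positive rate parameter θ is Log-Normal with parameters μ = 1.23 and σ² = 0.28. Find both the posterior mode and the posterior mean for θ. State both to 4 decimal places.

Mode = exp(μ − σ²) = exp(0.95) = 2.5857.
Mean = exp(μ + σ²/2) = exp(1.370) = 3.9354.
The posterior is right-skewed, so the mean exceeds the mode.

θ_MAP = 2.5857, E[θ|data] = 3.9354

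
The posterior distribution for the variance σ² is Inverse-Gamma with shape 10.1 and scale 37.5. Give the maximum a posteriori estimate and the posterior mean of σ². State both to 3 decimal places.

maximum a posteriori estimate = 3.378, posterior mean = 4.121

Mode = β/(α+1) = 37.5/11.1 = 3.378.
Mean = β/(α−1) = 37.5/9.1 = 4.121.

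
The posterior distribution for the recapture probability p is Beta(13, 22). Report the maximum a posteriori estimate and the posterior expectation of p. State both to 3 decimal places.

MAP: 0.364. Posterior mean: 0.371.

Mode = (13−1)/(13+22−2) = 12/33 = 0.364.
Mean = 13/(13+22) = 13/35 = 0.371.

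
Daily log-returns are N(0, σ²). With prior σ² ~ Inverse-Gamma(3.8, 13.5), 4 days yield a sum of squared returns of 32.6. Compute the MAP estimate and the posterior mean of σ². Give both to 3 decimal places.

MAP = 4.382, posterior mean = 6.208

Posterior: Inverse-Gamma(shape = 3.8+4/2 = 5.8, scale = 13.5+32.6/2 = 29.8).
Mode = β/(α+1) = 29.8/6.8 = 4.382.
Mean = β/(α−1) = 29.8/4.8 = 6.208.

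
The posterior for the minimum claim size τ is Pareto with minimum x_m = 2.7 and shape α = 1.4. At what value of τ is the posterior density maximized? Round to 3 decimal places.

The Pareto density is strictly decreasing on [x_m, ∞), so the mode is x_m = 2.700.
Mean = α·x_m/(α−1) = 1.4·2.7/0.4 = 9.450.
This is the posterior mode — the MAP estimate.

2.700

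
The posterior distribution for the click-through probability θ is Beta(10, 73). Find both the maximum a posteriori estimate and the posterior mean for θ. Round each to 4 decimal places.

θ_MAP = 0.1111, E[θ|data] = 0.1205

Mode = (10−1)/(10+73−2) = 9/81 = 0.1111.
Mean = 10/(10+73) = 10/83 = 0.1205.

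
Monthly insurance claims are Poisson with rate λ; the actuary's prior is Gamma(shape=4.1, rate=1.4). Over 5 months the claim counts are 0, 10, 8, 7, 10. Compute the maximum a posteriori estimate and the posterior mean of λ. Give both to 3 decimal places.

MAP = 5.953; posterior mean = 6.109

Σ counts = 35. Posterior: Gamma(shape = 4.1+35 = 39.1, rate = 1.4+5 = 6.4).
Mode = (α−1)/β = 38.1/6.4 = 5.953.
Mean = α/β = 39.1/6.4 = 6.109.
The posterior is right-skewed, so the mean exceeds the mode.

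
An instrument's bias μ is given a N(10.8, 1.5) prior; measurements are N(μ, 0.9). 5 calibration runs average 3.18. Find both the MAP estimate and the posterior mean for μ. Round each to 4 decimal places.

MAP estimate = 3.9964, posterior mean = 3.9964

Posterior for μ is Normal. Precision-weighted mean: (1/1.5·10.8 + 5/0.9·3.18) / (1/1.5 + 5/0.9) = 3.9964.
A Normal posterior is symmetric, so mode = mean.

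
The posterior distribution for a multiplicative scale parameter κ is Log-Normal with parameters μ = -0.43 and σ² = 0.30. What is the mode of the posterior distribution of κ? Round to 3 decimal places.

Mode = exp(μ − σ²) = exp(-0.73) = 0.482.
Mean = exp(μ + σ²/2) = exp(-0.280) = 0.756.
This is the posterior mode — the MAP estimate.

0.482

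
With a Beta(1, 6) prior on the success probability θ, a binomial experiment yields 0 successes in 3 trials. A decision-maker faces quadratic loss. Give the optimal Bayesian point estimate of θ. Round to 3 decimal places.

Posterior: Beta(1+0, 6+3) = Beta(1, 9).
Since α = 1 ≤ 1 and β > 1, the Beta density is monotone decreasing on [0,1]; the mode is at 0.
Mean = 1/(1+9) = 0.100.
Quadratic loss ⇒ the optimal estimator is the posterior mean.

0.100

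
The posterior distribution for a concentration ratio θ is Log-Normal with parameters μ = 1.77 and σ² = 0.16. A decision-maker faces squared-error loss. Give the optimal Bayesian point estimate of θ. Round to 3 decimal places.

6.360

Mode = exp(μ − σ²) = exp(1.61) = 5.003.
Mean = exp(μ + σ²/2) = exp(1.850) = 6.360.
Squared-error loss ⇒ the optimal estimator is the posterior mean.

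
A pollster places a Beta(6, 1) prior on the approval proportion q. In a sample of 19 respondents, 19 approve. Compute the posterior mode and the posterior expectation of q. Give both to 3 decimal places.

MAP = 1.000, posterior mean = 0.962

Posterior: Beta(6+19, 1+0) = Beta(25, 1).
Since β = 1 ≤ 1 and α > 1, the Beta density is monotone increasing on [0,1]; the mode is at 1.
Mean = 25/(25+1) = 0.962.
Left-skewed posterior ⇒ mean < mode.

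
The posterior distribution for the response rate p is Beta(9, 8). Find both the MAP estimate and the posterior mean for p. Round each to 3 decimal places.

Mode = (9−1)/(9+8−2) = 8/15 = 0.533.
Mean = 9/(9+8) = 9/17 = 0.529.

MAP estimate = 0.533, posterior mean = 0.529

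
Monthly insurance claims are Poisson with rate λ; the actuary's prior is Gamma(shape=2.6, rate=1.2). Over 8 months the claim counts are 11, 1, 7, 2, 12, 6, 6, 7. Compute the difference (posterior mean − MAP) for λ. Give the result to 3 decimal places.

Σ counts = 52. Posterior: Gamma(shape = 2.6+52 = 54.6, rate = 1.2+8 = 9.2).
Mode = (α−1)/β = 53.6/9.2 = 5.826.
Mean = α/β = 54.6/9.2 = 5.935.
Difference = 5.935 − 5.826 = 0.109.

0.109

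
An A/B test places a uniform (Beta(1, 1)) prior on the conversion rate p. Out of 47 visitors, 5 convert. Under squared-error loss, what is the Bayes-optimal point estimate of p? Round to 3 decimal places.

0.122

Posterior: Beta(1+5, 1+42) = Beta(6, 43).
Mode = (6−1)/(6+43−2) = 5/47 = 0.106.
Mean = 6/(6+43) = 6/49 = 0.122.
Squared-error loss ⇒ the optimal estimator is the posterior mean.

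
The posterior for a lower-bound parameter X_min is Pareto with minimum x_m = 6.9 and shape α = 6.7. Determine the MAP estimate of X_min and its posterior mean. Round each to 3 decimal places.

MAP: 6.900. Posterior mean: 8.111.

The Pareto density is strictly decreasing on [x_m, ∞), so the mode is x_m = 6.900.
Mean = α·x_m/(α−1) = 6.7·6.9/5.7 = 8.111.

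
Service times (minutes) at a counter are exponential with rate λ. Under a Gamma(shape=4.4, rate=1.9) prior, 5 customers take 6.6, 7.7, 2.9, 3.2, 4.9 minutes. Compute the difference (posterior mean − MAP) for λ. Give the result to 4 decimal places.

Σ times = 25.3. Posterior: Gamma(shape = 4.4+5 = 9.4, rate = 1.9+25.3 = 27.2).
Mode = (α−1)/β = 8.4/27.2 = 0.3088.
Mean = α/β = 9.4/27.2 = 0.3456.
Difference = 0.3456 − 0.3088 = 0.0368.

0.0368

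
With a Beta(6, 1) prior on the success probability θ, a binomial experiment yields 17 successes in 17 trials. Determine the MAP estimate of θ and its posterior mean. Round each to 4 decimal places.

MAP: 1.0000. Posterior mean: 0.9583.

Posterior: Beta(6+17, 1+0) = Beta(23, 1).
Since β = 1 ≤ 1 and α > 1, the Beta density is monotone increasing on [0,1]; the mode is at 1.
Mean = 23/(23+1) = 0.9583.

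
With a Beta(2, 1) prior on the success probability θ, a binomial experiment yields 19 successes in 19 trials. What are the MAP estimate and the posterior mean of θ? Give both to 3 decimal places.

MAP estimate = 1.000, posterior mean = 0.955

Posterior: Beta(2+19, 1+0) = Beta(21, 1).
Since β = 1 ≤ 1 and α > 1, the Beta density is monotone increasing on [0,1]; the mode is at 1.
Mean = 21/(21+1) = 0.955.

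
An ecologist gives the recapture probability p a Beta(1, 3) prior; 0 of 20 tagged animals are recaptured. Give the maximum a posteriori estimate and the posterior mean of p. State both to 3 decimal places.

Posterior: Beta(1+0, 3+20) = Beta(1, 23).
Since α = 1 ≤ 1 and β > 1, the Beta density is monotone decreasing on [0,1]; the mode is at 0.
Mean = 1/(1+23) = 0.042.

MAP = 0.000; posterior mean = 0.042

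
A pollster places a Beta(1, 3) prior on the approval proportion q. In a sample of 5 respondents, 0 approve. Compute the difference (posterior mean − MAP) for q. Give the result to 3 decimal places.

Posterior: Beta(1+0, 3+5) = Beta(1, 8).
Since α = 1 ≤ 1 and β > 1, the Beta density is monotone decreasing on [0,1]; the mode is at 0.
Mean = 1/(1+8) = 0.111.
Difference = 0.111 − 0.000 = 0.111.

0.111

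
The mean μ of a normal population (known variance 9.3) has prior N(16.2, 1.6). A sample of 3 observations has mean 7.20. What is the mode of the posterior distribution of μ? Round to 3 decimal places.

Posterior for μ is Normal. Precision-weighted mean: (1/1.6·16.2 + 3/9.3·7.20) / (1/1.6 + 3/9.3) = 13.136.
A Normal posterior is symmetric, so mode = mean.
This is the posterior mode — the MAP estimate.

13.136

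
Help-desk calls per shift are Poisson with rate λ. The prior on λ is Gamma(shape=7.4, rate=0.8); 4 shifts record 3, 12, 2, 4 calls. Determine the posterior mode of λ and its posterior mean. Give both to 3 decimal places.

Σ counts = 21. Posterior: Gamma(shape = 7.4+21 = 28.4, rate = 0.8+4 = 4.8).
Mode = (α−1)/β = 27.4/4.8 = 5.708.
Mean = α/β = 28.4/4.8 = 5.917.
Mean > mode: the posterior has a right tail.

MAP: 5.708. Posterior mean: 5.917.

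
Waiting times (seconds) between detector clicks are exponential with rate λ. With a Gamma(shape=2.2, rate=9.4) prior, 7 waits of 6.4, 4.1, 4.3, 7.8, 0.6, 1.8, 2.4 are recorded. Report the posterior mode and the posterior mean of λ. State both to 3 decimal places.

Σ times = 27.4. Posterior: Gamma(shape = 2.2+7 = 9.2, rate = 9.4+27.4 = 36.8).
Mode = (α−1)/β = 8.2/36.8 = 0.223.
Mean = α/β = 9.2/36.8 = 0.250.

MAP = 0.223, posterior mean = 0.250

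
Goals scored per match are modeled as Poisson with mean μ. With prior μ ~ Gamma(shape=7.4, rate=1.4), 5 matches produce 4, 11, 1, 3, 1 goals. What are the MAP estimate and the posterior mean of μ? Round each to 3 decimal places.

Σ counts = 20. Posterior: Gamma(shape = 7.4+20 = 27.4, rate = 1.4+5 = 6.4).
Mode = (α−1)/β = 26.4/6.4 = 4.125.
Mean = α/β = 27.4/6.4 = 4.281.
The mean is pulled above the mode by the posterior's right skew.

MAP = 4.125, posterior mean = 4.281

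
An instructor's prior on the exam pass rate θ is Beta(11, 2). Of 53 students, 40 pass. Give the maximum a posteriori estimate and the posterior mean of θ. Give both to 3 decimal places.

MAP = 0.781, posterior mean = 0.773

Posterior: Beta(11+40, 2+13) = Beta(51, 15).
Mode = (51−1)/(51+15−2) = 50/64 = 0.781.
Mean = 51/(51+15) = 51/66 = 0.773.
The mean is pulled below the mode by the posterior's left skew.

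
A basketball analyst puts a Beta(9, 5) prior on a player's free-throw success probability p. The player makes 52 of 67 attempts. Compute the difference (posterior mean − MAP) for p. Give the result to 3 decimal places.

Posterior: Beta(9+52, 5+15) = Beta(61, 20).
Mode = (61−1)/(61+20−2) = 60/79 = 0.759.
Mean = 61/(61+20) = 61/81 = 0.753.
Difference = 0.753 − 0.759 = -0.006.
Mode > mean: the posterior has a left tail.

-0.006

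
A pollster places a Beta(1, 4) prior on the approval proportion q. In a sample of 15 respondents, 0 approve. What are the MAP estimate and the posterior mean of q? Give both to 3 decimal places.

Posterior: Beta(1+0, 4+15) = Beta(1, 19).
Since α = 1 ≤ 1 and β > 1, the Beta density is monotone decreasing on [0,1]; the mode is at 0.
Mean = 1/(1+19) = 0.050.
Mean > mode: the posterior has a right tail.

MAP = 0.000, posterior mean = 0.050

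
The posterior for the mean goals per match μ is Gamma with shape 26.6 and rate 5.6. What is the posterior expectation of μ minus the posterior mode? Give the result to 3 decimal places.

0.179

Mode = (α−1)/β = 25.6/5.6 = 4.571.
Mean = α/β = 26.6/5.6 = 4.750.
Difference = 4.750 − 4.571 = 0.179.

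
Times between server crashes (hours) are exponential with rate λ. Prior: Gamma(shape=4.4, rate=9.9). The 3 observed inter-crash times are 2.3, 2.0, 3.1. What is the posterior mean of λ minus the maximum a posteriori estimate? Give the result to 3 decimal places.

0.058

Σ times = 7.4. Posterior: Gamma(shape = 4.4+3 = 7.4, rate = 9.9+7.4 = 17.3).
Mode = (α−1)/β = 6.4/17.3 = 0.370.
Mean = α/β = 7.4/17.3 = 0.428.
Difference = 0.428 − 0.370 = 0.058.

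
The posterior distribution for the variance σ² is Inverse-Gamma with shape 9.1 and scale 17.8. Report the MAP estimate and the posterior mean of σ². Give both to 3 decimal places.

MAP = 1.762, posterior mean = 2.198

Mode = β/(α+1) = 17.8/10.1 = 1.762.
Mean = β/(α−1) = 17.8/8.1 = 2.198.
Right-skewed posterior ⇒ mode < mean.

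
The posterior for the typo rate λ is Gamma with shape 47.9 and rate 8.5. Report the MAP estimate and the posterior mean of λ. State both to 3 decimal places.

MAP = 5.518; posterior mean = 5.635

Mode = (α−1)/β = 46.9/8.5 = 5.518.
Mean = α/β = 47.9/8.5 = 5.635.
Mean > mode: the posterior has a right tail.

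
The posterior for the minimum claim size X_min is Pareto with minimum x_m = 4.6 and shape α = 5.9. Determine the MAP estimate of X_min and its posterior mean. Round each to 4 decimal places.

MAP = 4.6000; posterior mean = 5.5388

The Pareto density is strictly decreasing on [x_m, ∞), so the mode is x_m = 4.6000.
Mean = α·x_m/(α−1) = 5.9·4.6/4.9 = 5.5388.
Right-skewed posterior ⇒ mode < mean.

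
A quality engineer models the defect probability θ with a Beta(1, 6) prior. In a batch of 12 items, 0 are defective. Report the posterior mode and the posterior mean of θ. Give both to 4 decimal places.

posterior mode = 0.0000, posterior mean = 0.0526

Posterior: Beta(1+0, 6+12) = Beta(1, 18).
Since α = 1 ≤ 1 and β > 1, the Beta density is monotone decreasing on [0,1]; the mode is at 0.
Mean = 1/(1+18) = 0.0526.
Right-skewed posterior ⇒ mode < mean.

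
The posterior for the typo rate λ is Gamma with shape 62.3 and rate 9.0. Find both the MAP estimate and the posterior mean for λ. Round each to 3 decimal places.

λ_MAP = 6.811, E[λ|data] = 6.922

Mode = (α−1)/β = 61.3/9.0 = 6.811.
Mean = α/β = 62.3/9.0 = 6.922.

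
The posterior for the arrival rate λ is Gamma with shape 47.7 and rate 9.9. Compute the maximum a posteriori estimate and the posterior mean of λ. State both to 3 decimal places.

MAP: 4.717. Posterior mean: 4.818.

Mode = (α−1)/β = 46.7/9.9 = 4.717.
Mean = α/β = 47.7/9.9 = 4.818.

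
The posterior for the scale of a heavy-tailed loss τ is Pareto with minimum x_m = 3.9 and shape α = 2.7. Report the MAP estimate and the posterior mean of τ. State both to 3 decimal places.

The Pareto density is strictly decreasing on [x_m, ∞), so the mode is x_m = 3.900.
Mean = α·x_m/(α−1) = 2.7·3.9/1.7 = 6.194.

MAP = 3.900; posterior mean = 6.194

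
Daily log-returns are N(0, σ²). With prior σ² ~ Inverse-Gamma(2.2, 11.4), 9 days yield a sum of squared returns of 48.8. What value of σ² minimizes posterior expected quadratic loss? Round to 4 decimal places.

6.2807

Posterior: Inverse-Gamma(shape = 2.2+9/2 = 6.7, scale = 11.4+48.8/2 = 35.8).
Mode = β/(α+1) = 35.8/7.7 = 4.6494.
Mean = β/(α−1) = 35.8/5.7 = 6.2807.
Quadratic loss ⇒ the optimal estimator is the posterior mean.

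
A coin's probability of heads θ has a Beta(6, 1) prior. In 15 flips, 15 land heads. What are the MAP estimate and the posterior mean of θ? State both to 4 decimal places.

θ_MAP = 1.0000, E[θ|data] = 0.9545

Posterior: Beta(6+15, 1+0) = Beta(21, 1).
Since β = 1 ≤ 1 and α > 1, the Beta density is monotone increasing on [0,1]; the mode is at 1.
Mean = 21/(21+1) = 0.9545.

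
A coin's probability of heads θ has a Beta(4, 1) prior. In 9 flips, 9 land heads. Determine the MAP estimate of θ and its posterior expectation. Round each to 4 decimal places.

θ_MAP = 1.0000, E[θ|data] = 0.9286

Posterior: Beta(4+9, 1+0) = Beta(13, 1).
Since β = 1 ≤ 1 and α > 1, the Beta density is monotone increasing on [0,1]; the mode is at 1.
Mean = 13/(13+1) = 0.9286.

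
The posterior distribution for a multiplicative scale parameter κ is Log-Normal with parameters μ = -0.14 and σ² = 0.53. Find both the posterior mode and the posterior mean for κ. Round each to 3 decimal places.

κ_MAP = 0.512, E[κ|data] = 1.133

Mode = exp(μ − σ²) = exp(-0.67) = 0.512.
Mean = exp(μ + σ²/2) = exp(0.125) = 1.133.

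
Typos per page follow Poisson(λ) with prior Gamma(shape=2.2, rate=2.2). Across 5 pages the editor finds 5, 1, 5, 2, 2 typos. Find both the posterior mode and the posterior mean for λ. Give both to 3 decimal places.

Σ counts = 15. Posterior: Gamma(shape = 2.2+15 = 17.2, rate = 2.2+5 = 7.2).
Mode = (α−1)/β = 16.2/7.2 = 2.250.
Mean = α/β = 17.2/7.2 = 2.389.

posterior mode = 2.250, posterior mean = 2.389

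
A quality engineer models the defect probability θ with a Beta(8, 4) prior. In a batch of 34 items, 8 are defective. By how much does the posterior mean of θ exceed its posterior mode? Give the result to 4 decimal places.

Posterior: Beta(8+8, 4+26) = Beta(16, 30).
Mode = (16−1)/(16+30−2) = 15/44 = 0.3409.
Mean = 16/(16+30) = 16/46 = 0.3478.
Difference = 0.3478 − 0.3409 = 0.0069.

0.0069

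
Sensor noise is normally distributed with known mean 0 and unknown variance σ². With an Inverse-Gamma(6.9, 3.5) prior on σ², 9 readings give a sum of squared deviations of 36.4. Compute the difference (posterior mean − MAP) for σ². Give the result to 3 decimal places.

0.337

Posterior: Inverse-Gamma(shape = 6.9+9/2 = 11.4, scale = 3.5+36.4/2 = 21.7).
Mode = β/(α+1) = 21.7/12.4 = 1.750.
Mean = β/(α−1) = 21.7/10.4 = 2.087.
Difference = 2.087 − 1.750 = 0.337.
The posterior is right-skewed, so the mean exceeds the mode.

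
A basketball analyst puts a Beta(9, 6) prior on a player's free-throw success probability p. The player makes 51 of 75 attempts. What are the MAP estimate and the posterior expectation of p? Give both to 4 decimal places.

Posterior: Beta(9+51, 6+24) = Beta(60, 30).
Mode = (60−1)/(60+30−2) = 59/88 = 0.6705.
Mean = 60/(60+30) = 60/90 = 0.6667.

MAP estimate = 0.6705, posterior expectation = 0.6667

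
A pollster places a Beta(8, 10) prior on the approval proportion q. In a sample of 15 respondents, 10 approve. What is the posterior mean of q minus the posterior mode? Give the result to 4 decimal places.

-0.0029

Posterior: Beta(8+10, 10+5) = Beta(18, 15).
Mode = (18−1)/(18+15−2) = 17/31 = 0.5484.
Mean = 18/(18+15) = 18/33 = 0.5455.
Difference = 0.5455 − 0.5484 = -0.0029.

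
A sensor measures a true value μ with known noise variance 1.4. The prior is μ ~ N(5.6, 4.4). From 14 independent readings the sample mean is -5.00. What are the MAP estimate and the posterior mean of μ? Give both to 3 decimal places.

Posterior for μ is Normal. Precision-weighted mean: (1/4.4·5.6 + 14/1.4·-5.00) / (1/4.4 + 14/1.4) = -4.764.
A Normal posterior is symmetric, so mode = mean.

MAP: -4.764. Posterior mean: -4.764.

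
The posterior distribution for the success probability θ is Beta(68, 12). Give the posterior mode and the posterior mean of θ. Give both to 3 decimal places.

Mode = (68−1)/(68+12−2) = 67/78 = 0.859.
Mean = 68/(68+12) = 68/80 = 0.850.

θ_MAP = 0.859, E[θ|data] = 0.850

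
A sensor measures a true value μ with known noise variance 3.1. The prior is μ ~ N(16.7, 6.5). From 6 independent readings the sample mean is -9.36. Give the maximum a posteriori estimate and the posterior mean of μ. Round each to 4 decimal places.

Posterior for μ is Normal. Precision-weighted mean: (1/6.5·16.7 + 6/3.1·-9.36) / (1/6.5 + 6/3.1) = -7.4411.
A Normal posterior is symmetric, so mode = mean.

maximum a posteriori estimate = -7.4411, posterior mean = -7.4411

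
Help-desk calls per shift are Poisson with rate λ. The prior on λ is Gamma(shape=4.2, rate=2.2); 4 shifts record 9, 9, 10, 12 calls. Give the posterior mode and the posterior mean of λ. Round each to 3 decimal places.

Σ counts = 40. Posterior: Gamma(shape = 4.2+40 = 44.2, rate = 2.2+4 = 6.2).
Mode = (α−1)/β = 43.2/6.2 = 6.968.
Mean = α/β = 44.2/6.2 = 7.129.

posterior mode = 6.968, posterior mean = 7.129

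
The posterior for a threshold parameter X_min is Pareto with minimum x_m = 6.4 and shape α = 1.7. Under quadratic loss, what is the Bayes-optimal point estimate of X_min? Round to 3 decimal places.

The Pareto density is strictly decreasing on [x_m, ∞), so the mode is x_m = 6.400.
Mean = α·x_m/(α−1) = 1.7·6.4/0.7 = 15.543.
Quadratic loss ⇒ the optimal estimator is the posterior mean.

15.543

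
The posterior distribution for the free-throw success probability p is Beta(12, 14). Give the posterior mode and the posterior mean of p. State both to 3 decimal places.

Mode = (12−1)/(12+14−2) = 11/24 = 0.458.
Mean = 12/(12+14) = 12/26 = 0.462.

MAP: 0.458. Posterior mean: 0.462.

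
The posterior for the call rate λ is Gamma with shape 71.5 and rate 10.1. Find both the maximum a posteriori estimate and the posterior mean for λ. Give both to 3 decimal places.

Mode = (α−1)/β = 70.5/10.1 = 6.980.
Mean = α/β = 71.5/10.1 = 7.079.

MAP = 6.980; posterior mean = 7.079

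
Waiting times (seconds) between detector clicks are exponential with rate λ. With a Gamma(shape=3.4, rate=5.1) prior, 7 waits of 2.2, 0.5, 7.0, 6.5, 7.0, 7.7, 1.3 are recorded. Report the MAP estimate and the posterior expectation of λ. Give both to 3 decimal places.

MAP = 0.252; posterior mean = 0.279

Σ times = 32.2. Posterior: Gamma(shape = 3.4+7 = 10.4, rate = 5.1+32.2 = 37.3).
Mode = (α−1)/β = 9.4/37.3 = 0.252.
Mean = α/β = 10.4/37.3 = 0.279.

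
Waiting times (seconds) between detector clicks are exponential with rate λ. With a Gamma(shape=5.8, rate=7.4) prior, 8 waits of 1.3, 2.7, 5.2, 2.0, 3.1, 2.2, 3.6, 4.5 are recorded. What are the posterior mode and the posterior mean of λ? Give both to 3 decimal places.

posterior mode = 0.400, posterior mean = 0.431

Σ times = 24.6. Posterior: Gamma(shape = 5.8+8 = 13.8, rate = 7.4+24.6 = 32.0).
Mode = (α−1)/β = 12.8/32.0 = 0.400.
Mean = α/β = 13.8/32.0 = 0.431.
The mean is pulled above the mode by the posterior's right skew.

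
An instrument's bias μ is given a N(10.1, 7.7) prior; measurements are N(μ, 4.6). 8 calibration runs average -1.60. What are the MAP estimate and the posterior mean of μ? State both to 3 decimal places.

MAP estimate = -0.787, posterior mean = -0.787

Posterior for μ is Normal. Precision-weighted mean: (1/7.7·10.1 + 8/4.6·-1.60) / (1/7.7 + 8/4.6) = -0.787.
A Normal posterior is symmetric, so mode = mean.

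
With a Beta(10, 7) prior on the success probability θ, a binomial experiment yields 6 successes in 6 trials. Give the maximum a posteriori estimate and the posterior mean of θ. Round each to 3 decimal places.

MAP = 0.714, posterior mean = 0.696

Posterior: Beta(10+6, 7+0) = Beta(16, 7).
Mode = (16−1)/(16+7−2) = 15/21 = 0.714.
Mean = 16/(16+7) = 16/23 = 0.696.
Mode > mean: the posterior has a left tail.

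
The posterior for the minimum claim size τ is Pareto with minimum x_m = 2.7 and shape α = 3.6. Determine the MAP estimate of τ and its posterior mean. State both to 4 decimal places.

τ_MAP = 2.7000, E[τ|data] = 3.7385

The Pareto density is strictly decreasing on [x_m, ∞), so the mode is x_m = 2.7000.
Mean = α·x_m/(α−1) = 3.6·2.7/2.6 = 3.7385.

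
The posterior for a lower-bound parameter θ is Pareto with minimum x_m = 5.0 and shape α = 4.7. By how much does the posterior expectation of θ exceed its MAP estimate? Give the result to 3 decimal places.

The Pareto density is strictly decreasing on [x_m, ∞), so the mode is x_m = 5.000.
Mean = α·x_m/(α−1) = 4.7·5.0/3.7 = 6.351.
Difference = 6.351 − 5.000 = 1.351.
The posterior is right-skewed, so the mean exceeds the mode.

1.351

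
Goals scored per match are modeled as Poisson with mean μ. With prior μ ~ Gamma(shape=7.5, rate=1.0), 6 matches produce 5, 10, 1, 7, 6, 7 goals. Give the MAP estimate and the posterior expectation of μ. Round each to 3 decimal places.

Σ counts = 36. Posterior: Gamma(shape = 7.5+36 = 43.5, rate = 1.0+6 = 7.0).
Mode = (α−1)/β = 42.5/7.0 = 6.071.
Mean = α/β = 43.5/7.0 = 6.214.
The mean is pulled above the mode by the posterior's right skew.

MAP = 6.071; posterior mean = 6.214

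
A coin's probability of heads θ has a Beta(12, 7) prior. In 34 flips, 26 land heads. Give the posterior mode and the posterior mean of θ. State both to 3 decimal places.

θ_MAP = 0.725, E[θ|data] = 0.717

Posterior: Beta(12+26, 7+8) = Beta(38, 15).
Mode = (38−1)/(38+15−2) = 37/51 = 0.725.
Mean = 38/(38+15) = 38/53 = 0.717.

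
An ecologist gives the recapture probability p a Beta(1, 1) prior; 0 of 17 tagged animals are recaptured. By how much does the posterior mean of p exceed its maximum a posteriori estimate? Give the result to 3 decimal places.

0.053

Posterior: Beta(1+0, 1+17) = Beta(1, 18).
Since α = 1 ≤ 1 and β > 1, the Beta density is monotone decreasing on [0,1]; the mode is at 0.
Mean = 1/(1+18) = 0.053.
Difference = 0.053 − 0.000 = 0.053.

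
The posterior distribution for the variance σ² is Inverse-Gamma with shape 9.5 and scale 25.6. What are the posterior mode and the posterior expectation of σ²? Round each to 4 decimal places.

Mode = β/(α+1) = 25.6/10.5 = 2.4381.
Mean = β/(α−1) = 25.6/8.5 = 3.0118.
Right-skewed posterior ⇒ mode < mean.

MAP = 2.4381; posterior mean = 3.0118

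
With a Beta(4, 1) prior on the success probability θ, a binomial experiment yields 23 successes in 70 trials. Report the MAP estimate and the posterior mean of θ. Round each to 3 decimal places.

MAP = 0.356, posterior mean = 0.360

Posterior: Beta(4+23, 1+47) = Beta(27, 48).
Mode = (27−1)/(27+48−2) = 26/73 = 0.356.
Mean = 27/(27+48) = 27/75 = 0.360.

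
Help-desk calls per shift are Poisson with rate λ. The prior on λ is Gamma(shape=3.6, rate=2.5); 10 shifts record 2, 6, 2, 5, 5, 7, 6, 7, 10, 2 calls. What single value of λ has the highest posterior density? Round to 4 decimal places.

Σ counts = 52. Posterior: Gamma(shape = 3.6+52 = 55.6, rate = 2.5+10 = 12.5).
Mode = (α−1)/β = 54.6/12.5 = 4.3680.
Mean = α/β = 55.6/12.5 = 4.4480.
This is the posterior mode — the MAP estimate.

4.3680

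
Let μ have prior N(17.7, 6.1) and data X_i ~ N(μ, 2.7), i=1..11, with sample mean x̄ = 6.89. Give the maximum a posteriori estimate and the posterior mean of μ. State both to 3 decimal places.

Posterior for μ is Normal. Precision-weighted mean: (1/6.1·17.7 + 11/2.7·6.89) / (1/6.1 + 11/2.7) = 7.308.
A Normal posterior is symmetric, so mode = mean.

μ_MAP = 7.308, E[μ|data] = 7.308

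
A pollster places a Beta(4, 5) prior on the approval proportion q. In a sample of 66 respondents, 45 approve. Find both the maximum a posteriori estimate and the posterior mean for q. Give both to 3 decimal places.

Posterior: Beta(4+45, 5+21) = Beta(49, 26).
Mode = (49−1)/(49+26−2) = 48/73 = 0.658.
Mean = 49/(49+26) = 49/75 = 0.653.
The posterior is left-skewed, so the mode exceeds the mean.

MAP = 0.658; posterior mean = 0.653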